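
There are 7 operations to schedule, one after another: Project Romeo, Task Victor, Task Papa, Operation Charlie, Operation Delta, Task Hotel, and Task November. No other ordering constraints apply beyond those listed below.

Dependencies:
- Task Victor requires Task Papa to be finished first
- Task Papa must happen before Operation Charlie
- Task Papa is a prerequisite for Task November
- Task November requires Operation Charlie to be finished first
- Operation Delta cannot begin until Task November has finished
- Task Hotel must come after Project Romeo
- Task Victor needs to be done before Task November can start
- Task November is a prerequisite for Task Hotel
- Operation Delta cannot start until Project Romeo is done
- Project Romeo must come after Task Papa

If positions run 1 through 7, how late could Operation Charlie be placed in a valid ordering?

Following every chain forward from Operation Charlie, the operations that must come later are Operation Delta, Task Hotel, Task November — 3 of them.
With 3 mandatory successors out of 7 operations total, the latest slot for Operation Charlie is 7−3 = 4, and it's reachable by doing all non-successors before Operation Charlie.

4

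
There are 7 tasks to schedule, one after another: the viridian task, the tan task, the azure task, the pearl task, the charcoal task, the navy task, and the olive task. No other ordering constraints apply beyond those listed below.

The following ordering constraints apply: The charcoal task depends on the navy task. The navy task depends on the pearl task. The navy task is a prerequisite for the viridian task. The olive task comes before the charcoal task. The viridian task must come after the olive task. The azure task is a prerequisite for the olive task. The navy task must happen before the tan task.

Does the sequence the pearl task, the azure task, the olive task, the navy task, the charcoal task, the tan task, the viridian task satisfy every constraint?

Every stated constraint is respected: the olive task sits at position 3, ahead of the viridian task at position 7, and each of the other listed pairs likewise has the predecessor earlier in the sequence.

Yes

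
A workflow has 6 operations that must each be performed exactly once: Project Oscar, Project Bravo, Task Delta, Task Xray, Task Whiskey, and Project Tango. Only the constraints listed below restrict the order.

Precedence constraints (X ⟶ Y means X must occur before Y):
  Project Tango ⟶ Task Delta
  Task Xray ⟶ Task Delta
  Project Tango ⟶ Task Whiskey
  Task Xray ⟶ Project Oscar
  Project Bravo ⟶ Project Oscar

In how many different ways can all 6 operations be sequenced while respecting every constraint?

61

3 operations have no prerequisites (Project Bravo, Task Xray, Project Tango), so any of them could come first.
Enumerating by repeatedly choosing an available operation (one whose prerequisites are all placed) gives 61 distinct complete orderings.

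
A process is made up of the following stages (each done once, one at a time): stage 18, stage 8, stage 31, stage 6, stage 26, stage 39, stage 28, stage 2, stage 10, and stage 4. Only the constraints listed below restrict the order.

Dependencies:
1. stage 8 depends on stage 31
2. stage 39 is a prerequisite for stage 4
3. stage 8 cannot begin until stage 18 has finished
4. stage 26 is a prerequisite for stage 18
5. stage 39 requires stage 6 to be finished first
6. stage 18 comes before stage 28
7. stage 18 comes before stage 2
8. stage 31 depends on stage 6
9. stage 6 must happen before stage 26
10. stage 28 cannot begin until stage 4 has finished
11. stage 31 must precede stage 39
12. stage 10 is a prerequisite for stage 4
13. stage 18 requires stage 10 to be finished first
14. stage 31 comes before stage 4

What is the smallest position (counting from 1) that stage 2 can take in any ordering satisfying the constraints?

Working backwards through the constraints from stage 2, its full set of required predecessors is stage 18, stage 6, stage 26, stage 10 — 4 of them.
So at minimum 4 stages come before stage 2, putting stage 2 no earlier than position 5. That position is achievable by scheduling exactly those predecessors first.

5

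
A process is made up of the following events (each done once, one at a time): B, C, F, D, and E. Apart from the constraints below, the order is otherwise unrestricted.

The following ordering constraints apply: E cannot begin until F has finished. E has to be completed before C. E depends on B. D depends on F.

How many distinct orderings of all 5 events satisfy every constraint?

2 events have no prerequisites (B, F), so any of them could come first.
Systematically extending each partial ordering one event at a time and counting, there are 7 complete orderings.

7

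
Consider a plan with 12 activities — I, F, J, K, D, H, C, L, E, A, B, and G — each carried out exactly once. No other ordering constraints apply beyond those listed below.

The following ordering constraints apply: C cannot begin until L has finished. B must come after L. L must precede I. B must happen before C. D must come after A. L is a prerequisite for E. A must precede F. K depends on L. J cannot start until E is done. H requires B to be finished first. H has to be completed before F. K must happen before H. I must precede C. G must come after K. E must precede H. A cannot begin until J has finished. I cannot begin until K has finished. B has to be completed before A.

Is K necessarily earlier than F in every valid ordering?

Tracing the constraints gives a chain: K → H → F.
So K must precede F in any valid ordering.

Yes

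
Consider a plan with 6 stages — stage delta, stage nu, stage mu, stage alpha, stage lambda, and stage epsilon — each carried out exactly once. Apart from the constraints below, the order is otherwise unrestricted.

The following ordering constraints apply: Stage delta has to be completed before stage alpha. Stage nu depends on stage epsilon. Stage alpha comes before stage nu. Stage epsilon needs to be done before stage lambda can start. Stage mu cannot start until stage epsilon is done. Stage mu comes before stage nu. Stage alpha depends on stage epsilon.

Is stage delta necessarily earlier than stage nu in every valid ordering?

Tracing the constraints gives a chain: stage delta → stage alpha → stage nu.
So stage delta must precede stage nu in any valid ordering.

Yes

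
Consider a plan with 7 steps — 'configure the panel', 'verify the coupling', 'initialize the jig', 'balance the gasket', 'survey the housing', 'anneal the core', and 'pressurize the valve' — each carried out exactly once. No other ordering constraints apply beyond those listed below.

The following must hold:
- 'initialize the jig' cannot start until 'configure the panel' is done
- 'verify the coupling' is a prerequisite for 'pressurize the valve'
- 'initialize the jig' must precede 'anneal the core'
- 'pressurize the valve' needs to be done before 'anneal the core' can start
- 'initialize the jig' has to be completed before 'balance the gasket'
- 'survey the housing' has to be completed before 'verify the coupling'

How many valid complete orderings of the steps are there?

30

2 steps have no prerequisites ('configure the panel', 'survey the housing'), so any of them could come first.
Enumerating by repeatedly choosing an available step (one whose prerequisites are all placed) gives 30 distinct complete orderings.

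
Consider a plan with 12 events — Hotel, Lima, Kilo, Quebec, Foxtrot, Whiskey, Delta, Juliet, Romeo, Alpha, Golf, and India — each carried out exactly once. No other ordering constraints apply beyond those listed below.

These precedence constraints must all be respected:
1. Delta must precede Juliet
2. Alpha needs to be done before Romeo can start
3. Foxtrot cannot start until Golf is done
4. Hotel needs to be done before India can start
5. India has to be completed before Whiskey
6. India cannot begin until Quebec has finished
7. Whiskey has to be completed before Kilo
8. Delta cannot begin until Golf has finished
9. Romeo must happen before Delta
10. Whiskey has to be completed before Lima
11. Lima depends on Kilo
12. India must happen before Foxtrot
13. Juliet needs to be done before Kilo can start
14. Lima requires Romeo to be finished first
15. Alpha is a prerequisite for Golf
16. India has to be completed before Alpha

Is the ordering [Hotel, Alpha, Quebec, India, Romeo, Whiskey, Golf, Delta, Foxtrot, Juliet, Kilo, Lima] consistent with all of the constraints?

No

In the proposed order, Alpha appears before India.
That contradicts the constraint that India must precede Alpha.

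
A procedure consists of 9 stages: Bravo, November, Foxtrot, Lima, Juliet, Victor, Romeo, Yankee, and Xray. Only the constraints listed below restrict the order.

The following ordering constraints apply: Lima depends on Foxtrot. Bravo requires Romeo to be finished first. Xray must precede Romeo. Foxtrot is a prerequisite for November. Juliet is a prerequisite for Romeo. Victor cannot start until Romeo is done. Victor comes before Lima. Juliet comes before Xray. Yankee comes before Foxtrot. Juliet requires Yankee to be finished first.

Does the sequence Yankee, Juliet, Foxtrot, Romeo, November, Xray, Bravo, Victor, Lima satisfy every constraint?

In the proposed order, Romeo appears before Xray.
That contradicts the constraint that Xray must precede Romeo.

No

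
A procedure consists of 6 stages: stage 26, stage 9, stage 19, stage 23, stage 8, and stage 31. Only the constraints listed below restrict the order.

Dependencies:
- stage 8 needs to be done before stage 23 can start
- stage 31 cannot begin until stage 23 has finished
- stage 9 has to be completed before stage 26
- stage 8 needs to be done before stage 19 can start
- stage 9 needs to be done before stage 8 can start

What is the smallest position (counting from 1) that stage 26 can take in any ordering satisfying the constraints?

The only stage forced before stage 26 (directly or transitively) is stage 9.
With 1 mandatory predecessor, the earliest stage 26 can sit is position 1+1 = 2, and placing just that one first achieves it.

2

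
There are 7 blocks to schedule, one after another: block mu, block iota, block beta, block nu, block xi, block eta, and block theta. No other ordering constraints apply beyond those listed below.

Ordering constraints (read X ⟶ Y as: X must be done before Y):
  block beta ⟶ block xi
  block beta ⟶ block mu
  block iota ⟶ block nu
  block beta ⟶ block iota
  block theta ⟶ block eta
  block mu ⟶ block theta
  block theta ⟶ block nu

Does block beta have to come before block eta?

Yes

There is a constraint chain block beta → block mu → block theta → block eta.
So block beta must precede block eta in any valid ordering.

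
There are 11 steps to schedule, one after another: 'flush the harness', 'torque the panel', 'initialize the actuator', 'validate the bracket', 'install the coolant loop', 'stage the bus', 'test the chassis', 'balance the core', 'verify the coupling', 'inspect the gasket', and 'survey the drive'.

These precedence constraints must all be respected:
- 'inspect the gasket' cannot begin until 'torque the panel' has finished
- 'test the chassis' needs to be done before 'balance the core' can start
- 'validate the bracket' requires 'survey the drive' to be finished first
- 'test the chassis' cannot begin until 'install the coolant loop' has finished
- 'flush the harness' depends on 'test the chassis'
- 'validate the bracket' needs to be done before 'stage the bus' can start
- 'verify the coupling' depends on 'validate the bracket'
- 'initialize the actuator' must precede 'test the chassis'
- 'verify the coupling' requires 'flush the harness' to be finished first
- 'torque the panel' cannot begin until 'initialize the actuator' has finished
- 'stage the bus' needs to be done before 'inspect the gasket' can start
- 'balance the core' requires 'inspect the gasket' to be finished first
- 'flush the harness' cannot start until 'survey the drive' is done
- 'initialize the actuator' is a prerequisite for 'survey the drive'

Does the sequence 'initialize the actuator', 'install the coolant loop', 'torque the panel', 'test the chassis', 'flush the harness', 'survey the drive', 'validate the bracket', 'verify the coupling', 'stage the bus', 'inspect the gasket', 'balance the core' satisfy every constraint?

No

In the proposed order, 'flush the harness' appears before 'survey the drive'.
Since 'survey the drive' is required before 'flush the harness', the ordering is invalid.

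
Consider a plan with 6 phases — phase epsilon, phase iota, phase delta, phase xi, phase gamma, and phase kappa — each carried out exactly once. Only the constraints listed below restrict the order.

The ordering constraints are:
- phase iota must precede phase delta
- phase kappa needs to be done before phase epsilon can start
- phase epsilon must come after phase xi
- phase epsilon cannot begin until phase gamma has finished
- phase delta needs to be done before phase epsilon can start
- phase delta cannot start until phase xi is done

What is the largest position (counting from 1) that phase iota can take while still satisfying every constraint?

4

Following every chain forward from phase iota, the phases that must come later are phase epsilon, phase delta — 2 of them.
With 2 mandatory successors out of 6 phases total, the latest slot for phase iota is 6−2 = 4, and it's reachable by doing all non-successors before phase iota.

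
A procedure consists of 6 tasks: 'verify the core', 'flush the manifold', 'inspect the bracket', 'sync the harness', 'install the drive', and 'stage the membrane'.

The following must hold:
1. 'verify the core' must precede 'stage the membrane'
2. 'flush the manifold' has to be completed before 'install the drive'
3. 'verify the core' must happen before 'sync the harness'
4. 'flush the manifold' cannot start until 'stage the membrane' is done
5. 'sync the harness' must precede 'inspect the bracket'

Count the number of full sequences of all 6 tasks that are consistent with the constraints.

'verify the core' is the only task with nothing required before it, so every ordering starts there.
Enumerating by repeatedly choosing an available task (one whose prerequisites are all placed) gives 10 distinct complete orderings.

10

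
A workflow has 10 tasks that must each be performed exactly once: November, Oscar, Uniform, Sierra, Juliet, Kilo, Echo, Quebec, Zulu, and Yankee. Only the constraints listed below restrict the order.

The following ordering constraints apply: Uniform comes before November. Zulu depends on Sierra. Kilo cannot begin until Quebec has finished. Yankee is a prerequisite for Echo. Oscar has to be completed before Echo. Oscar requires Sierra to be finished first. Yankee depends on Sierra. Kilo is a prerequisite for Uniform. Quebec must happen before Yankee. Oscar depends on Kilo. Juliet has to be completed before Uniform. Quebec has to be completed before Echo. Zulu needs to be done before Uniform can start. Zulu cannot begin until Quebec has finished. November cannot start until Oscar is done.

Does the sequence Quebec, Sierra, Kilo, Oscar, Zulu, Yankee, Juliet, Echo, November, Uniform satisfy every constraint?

The sequence places November ahead of Uniform.
Since Uniform is required before November, the ordering is invalid.

No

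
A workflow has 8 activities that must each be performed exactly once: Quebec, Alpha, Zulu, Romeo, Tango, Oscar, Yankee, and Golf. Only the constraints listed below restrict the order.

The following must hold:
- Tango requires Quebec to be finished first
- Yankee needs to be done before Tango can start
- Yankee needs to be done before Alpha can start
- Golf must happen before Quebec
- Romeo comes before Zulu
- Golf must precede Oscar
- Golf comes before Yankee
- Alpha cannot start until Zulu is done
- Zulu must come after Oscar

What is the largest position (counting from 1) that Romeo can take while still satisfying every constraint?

6

Every activity that must follow Romeo has to come after it. Tracing all chains starting from Romeo, those activities are: Alpha, Zulu — 2 in total.
So at least 2 activities follow Romeo, putting Romeo no later than position 6. That position is achievable by scheduling everything else first.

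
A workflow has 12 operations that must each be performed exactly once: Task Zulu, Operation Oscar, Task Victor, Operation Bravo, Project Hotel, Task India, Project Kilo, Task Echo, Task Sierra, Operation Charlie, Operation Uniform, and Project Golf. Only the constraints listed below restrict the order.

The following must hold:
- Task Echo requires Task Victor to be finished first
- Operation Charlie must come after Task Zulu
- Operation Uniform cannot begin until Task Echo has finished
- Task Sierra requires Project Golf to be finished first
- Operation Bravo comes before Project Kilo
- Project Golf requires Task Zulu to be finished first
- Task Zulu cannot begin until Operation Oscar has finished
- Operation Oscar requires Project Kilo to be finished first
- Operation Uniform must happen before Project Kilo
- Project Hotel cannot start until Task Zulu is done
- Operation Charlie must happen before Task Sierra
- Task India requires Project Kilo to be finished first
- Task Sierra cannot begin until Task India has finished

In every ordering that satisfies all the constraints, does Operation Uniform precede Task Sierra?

Tracing the constraints gives a chain: Operation Uniform → Project Kilo → Task India → Task Sierra.
So Operation Uniform must precede Task Sierra in any valid ordering.

Yes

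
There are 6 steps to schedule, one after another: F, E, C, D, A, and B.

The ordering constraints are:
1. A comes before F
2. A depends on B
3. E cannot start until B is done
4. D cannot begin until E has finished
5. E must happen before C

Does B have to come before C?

Yes

Tracing the constraints gives a chain: B → E → C.
That forces B before C in every valid schedule.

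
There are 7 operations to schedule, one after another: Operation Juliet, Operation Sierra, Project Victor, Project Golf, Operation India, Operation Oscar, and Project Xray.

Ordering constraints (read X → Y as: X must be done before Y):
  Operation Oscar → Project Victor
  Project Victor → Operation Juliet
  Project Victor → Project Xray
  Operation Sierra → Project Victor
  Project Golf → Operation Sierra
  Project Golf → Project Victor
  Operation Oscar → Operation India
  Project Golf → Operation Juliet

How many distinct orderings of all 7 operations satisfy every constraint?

30

2 operations have no prerequisites (Project Golf, Operation Oscar), so any of them could come first.
Systematically extending each partial ordering one operation at a time and counting, there are 30 complete orderings.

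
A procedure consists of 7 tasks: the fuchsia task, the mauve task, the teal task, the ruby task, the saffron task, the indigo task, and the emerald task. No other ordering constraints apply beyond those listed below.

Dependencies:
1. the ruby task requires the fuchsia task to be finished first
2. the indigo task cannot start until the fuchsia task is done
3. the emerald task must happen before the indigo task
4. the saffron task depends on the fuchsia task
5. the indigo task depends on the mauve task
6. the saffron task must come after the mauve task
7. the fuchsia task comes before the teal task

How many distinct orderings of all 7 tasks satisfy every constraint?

298

The tasks with no prerequisites are the fuchsia task, the mauve task, the emerald task; any of them can be placed first.
Enumerating by repeatedly choosing an available task (one whose prerequisites are all placed) gives 298 distinct complete orderings.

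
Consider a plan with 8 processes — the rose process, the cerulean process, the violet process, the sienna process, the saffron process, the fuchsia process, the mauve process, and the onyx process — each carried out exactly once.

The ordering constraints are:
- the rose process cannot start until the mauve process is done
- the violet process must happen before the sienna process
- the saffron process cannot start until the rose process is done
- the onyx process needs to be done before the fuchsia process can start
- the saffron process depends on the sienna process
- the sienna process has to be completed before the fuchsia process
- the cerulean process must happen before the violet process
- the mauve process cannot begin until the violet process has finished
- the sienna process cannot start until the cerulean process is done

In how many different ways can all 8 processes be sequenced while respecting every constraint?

The processes with no prerequisites are the cerulean process, the onyx process; any of them can be placed first.
Counting all ways to extend the partial order to a total order gives 53.

53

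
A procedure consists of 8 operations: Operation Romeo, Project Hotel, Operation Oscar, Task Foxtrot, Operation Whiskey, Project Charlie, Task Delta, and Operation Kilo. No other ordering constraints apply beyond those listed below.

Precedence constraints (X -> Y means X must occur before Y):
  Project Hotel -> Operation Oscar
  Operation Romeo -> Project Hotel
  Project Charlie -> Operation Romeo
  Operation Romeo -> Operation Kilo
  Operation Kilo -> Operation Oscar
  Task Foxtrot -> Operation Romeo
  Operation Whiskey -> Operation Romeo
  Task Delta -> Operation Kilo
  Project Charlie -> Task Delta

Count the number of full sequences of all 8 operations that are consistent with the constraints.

3 operations have no prerequisites (Task Foxtrot, Operation Whiskey, Project Charlie), so any of them could come first.
Counting all ways to extend the partial order to a total order gives 42.

42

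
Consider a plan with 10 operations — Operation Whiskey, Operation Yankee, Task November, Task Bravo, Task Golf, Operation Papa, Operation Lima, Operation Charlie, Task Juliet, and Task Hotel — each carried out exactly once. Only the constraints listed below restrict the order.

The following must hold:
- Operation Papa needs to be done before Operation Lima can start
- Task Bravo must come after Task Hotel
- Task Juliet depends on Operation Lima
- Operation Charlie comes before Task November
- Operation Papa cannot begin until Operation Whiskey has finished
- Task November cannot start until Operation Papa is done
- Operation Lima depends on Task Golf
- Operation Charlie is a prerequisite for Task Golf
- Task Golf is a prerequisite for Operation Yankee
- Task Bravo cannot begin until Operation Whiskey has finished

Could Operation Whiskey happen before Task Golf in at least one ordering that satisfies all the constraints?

Nothing in the constraints forces Task Golf before Operation Whiskey — there is no chain from Task Golf to Operation Whiskey.
That means at least one valid schedule has Operation Whiskey before Task Golf.

Yes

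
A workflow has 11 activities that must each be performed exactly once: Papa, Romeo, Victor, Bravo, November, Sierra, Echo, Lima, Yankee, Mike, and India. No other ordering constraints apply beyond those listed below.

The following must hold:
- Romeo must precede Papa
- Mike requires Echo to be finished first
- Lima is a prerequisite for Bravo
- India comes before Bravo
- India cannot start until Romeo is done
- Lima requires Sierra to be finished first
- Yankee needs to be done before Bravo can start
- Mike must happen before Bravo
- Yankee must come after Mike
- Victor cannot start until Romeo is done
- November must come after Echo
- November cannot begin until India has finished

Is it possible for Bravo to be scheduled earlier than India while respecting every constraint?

No

There is a dependency chain India → Bravo, so Bravo always comes after India.
So no valid ordering can have Bravo before India.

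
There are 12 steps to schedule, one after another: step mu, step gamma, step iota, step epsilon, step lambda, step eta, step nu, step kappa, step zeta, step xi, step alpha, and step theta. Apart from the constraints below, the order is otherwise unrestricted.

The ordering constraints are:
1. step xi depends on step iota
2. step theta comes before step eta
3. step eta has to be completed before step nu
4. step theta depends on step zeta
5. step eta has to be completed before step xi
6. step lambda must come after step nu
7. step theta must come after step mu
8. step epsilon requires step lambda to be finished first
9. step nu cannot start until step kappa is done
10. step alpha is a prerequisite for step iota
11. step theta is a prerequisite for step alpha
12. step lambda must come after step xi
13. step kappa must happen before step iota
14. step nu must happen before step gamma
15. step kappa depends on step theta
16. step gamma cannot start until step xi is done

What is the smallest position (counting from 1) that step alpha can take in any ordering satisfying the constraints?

4

Every step that must precede step alpha has to come before it. Tracing all chains that end at step alpha, those steps are: step mu, step zeta, step theta — 3 in total.
With 3 mandatory predecessors, the earliest step alpha can sit is position 3+1 = 4, and placing just those 3 first achieves it.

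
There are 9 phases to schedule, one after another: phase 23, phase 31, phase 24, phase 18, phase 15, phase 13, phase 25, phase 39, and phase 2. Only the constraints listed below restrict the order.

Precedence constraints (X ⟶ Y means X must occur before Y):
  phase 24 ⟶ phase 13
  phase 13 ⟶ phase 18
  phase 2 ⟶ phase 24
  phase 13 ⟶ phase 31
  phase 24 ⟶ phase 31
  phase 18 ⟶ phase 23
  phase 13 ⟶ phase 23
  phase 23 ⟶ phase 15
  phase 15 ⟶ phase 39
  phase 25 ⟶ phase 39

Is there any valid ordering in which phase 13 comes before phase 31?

Yes

Phase 13 is actually forced before phase 31 by the constraints, so certainly some valid ordering has phase 13 first.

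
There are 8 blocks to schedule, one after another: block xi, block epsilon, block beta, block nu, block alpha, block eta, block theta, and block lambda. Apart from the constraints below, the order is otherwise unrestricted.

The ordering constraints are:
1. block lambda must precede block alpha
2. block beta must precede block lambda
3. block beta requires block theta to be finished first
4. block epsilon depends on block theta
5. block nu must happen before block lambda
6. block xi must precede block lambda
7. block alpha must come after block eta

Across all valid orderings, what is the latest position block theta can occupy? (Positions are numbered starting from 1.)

Following every chain forward from block theta, the blocks that must come later are block epsilon, block beta, block alpha, block lambda — 4 of them.
With 4 mandatory successors out of 8 blocks total, the latest slot for block theta is 8−4 = 4, and it's reachable by doing all non-successors before block theta.

4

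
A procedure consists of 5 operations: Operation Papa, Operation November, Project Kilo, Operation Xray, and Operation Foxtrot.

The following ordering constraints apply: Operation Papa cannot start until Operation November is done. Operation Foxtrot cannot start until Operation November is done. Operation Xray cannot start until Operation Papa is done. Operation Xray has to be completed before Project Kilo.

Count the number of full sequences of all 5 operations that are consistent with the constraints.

4

Only Operation November has no prerequisites, so it must go first.
Enumerating by repeatedly choosing an available operation (one whose prerequisites are all placed) gives 4 distinct complete orderings.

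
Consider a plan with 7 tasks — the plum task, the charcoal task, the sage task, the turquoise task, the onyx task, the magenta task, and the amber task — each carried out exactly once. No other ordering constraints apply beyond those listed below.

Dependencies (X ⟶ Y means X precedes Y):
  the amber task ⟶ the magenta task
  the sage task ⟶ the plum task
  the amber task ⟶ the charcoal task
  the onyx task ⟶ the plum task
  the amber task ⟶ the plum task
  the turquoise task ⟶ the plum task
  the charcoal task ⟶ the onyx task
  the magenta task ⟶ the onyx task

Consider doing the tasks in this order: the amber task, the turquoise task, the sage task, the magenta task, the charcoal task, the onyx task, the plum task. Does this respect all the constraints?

Checking each listed constraint against this order: for instance, the amber task is in position 1 and the plum task in position 7, so that constraint holds — and the remaining constraints check out the same way.

Yes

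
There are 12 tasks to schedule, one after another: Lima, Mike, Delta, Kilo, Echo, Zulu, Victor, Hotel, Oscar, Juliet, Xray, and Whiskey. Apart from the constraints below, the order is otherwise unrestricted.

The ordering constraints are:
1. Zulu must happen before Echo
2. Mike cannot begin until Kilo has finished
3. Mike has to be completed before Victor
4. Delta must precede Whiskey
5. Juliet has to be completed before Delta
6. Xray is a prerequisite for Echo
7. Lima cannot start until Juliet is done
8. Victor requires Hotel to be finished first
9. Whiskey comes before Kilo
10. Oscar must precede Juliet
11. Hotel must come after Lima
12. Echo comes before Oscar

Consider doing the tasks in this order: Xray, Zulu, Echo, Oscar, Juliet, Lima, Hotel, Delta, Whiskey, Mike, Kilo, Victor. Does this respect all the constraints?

The sequence places Mike ahead of Kilo.
But one of the constraints requires Kilo before Mike, so this ordering violates it.

No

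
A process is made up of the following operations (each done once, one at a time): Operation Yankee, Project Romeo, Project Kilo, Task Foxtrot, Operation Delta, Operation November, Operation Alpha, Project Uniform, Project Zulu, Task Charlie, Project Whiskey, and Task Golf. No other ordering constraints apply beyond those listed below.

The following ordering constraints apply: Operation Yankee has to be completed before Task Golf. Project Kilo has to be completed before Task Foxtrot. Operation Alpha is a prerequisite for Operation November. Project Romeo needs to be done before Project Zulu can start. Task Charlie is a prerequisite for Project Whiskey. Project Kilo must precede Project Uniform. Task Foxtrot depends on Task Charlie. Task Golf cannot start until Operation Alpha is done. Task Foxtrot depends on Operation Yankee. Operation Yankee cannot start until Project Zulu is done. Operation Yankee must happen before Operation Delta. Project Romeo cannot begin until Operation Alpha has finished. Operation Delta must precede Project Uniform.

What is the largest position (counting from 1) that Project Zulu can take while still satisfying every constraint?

The operations that are forced after Project Zulu, directly or by a chain of constraints, are Operation Yankee, Task Foxtrot, Operation Delta, Project Uniform, Task Golf. That's 5 operations.
With 5 mandatory successors out of 12 operations total, the latest slot for Project Zulu is 12−5 = 7, and it's reachable by doing all non-successors before Project Zulu.

7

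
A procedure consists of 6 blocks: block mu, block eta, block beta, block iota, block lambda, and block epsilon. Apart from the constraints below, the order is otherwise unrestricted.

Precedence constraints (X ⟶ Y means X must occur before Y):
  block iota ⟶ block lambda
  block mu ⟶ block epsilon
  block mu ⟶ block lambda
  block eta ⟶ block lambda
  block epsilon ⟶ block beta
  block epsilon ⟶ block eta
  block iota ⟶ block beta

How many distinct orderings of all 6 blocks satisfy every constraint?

11

The blocks with no prerequisites are block mu, block iota; any of them can be placed first.
Systematically extending each partial ordering one block at a time and counting, there are 11 complete orderings.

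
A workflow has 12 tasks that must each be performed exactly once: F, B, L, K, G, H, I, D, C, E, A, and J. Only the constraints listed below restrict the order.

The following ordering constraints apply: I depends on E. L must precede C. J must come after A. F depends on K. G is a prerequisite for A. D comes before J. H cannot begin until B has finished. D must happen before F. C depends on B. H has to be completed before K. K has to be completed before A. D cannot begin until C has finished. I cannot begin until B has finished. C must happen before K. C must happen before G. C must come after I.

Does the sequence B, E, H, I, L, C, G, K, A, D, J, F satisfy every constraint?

Yes

Every stated constraint is respected: H sits at position 3, ahead of K at position 8, and each of the other listed pairs likewise has the predecessor earlier in the sequence.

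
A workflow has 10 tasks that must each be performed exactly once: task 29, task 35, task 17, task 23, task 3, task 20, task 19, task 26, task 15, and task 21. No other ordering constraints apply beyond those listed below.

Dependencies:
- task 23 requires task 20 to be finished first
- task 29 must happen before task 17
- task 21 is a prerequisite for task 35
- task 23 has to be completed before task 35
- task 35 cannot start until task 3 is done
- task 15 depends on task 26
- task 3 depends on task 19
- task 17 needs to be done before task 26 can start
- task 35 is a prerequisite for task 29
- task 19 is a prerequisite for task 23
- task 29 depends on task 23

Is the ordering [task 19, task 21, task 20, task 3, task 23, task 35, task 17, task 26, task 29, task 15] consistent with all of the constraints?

No

The sequence places task 17 ahead of task 29.
Since task 29 is required before task 17, the ordering is invalid.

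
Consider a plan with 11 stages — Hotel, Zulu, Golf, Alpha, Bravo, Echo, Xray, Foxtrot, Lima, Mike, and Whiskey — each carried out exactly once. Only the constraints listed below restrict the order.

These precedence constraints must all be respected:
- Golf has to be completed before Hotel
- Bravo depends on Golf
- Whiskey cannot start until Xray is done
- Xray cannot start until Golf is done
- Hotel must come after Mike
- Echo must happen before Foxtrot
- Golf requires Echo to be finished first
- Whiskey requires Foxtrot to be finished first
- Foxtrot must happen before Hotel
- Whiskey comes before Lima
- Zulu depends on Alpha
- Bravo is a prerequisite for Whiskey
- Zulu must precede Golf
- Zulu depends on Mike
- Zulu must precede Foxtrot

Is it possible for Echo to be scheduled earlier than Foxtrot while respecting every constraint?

Every valid ordering already has Echo before Foxtrot (the constraints require it), so in particular at least one does.

Yes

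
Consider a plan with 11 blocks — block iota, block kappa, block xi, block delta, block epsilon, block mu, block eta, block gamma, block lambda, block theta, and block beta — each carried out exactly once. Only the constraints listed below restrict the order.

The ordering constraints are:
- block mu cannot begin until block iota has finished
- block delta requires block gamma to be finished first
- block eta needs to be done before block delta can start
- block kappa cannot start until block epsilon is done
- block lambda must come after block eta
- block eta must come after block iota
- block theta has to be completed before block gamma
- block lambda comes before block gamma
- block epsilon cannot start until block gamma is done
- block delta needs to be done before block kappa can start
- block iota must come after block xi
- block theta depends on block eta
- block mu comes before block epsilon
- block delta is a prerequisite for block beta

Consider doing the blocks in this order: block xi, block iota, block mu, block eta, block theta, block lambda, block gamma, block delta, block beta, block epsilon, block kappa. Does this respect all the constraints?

Checking each listed constraint against this order: for instance, block mu is in position 3 and block epsilon in position 10, so that constraint holds — and the remaining constraints check out the same way.

Yes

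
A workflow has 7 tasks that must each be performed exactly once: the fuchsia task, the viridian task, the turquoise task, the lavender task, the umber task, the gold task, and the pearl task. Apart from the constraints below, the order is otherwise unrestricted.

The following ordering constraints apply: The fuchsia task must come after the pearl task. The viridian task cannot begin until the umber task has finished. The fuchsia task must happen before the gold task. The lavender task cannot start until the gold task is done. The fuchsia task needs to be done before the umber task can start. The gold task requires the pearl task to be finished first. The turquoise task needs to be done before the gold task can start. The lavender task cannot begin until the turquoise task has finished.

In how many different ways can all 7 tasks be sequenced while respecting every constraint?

22

2 tasks have no prerequisites (the turquoise task, the pearl task), so any of them could come first.
Counting all ways to extend the partial order to a total order gives 22.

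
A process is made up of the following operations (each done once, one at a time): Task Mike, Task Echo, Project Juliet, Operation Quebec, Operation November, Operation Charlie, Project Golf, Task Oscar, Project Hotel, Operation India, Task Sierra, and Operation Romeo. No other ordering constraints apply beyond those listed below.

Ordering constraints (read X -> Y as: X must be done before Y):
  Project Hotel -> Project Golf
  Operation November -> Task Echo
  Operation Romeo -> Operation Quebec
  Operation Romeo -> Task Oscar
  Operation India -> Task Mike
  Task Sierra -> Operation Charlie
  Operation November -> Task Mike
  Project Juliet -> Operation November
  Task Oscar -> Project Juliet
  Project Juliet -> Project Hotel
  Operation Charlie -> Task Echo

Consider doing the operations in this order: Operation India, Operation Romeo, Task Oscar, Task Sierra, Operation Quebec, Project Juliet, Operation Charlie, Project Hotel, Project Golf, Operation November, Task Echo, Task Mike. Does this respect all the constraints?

Yes

Going through the constraints one by one, each required predecessor appears earlier in the sequence than its dependent — e.g. Operation India (position 1) is before Task Mike (position 12), as required.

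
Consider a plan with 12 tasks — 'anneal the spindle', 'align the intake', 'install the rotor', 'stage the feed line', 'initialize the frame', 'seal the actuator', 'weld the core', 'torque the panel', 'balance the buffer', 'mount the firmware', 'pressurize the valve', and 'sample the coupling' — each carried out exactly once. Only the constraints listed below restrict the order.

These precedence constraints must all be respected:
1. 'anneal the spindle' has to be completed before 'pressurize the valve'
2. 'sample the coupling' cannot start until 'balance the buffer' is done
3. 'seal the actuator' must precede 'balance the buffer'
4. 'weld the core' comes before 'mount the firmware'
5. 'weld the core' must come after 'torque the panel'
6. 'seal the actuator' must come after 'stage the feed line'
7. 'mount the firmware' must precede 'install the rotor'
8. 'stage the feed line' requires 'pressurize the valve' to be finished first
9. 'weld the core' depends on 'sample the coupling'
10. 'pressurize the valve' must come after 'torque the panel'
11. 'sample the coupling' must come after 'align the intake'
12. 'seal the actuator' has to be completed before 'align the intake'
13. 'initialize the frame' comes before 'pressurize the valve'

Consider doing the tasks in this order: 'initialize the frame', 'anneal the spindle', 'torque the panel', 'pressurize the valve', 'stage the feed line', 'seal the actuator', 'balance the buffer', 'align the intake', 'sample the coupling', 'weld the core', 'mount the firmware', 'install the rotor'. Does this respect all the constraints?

Checking each listed constraint against this order: for instance, 'torque the panel' is in position 3 and 'weld the core' in position 10, so that constraint holds — and the remaining constraints check out the same way.

Yes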